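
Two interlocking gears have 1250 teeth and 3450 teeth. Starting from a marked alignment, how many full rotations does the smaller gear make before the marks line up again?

All finish a whole number of cycles simultaneously at t = LCM of the periods.
1250 = 2 × 5^4
3450 = 2 × 3 × 5^2 × 23
LCM(1250, 3450) = 2 × 3 × 5^4 × 23 = 86250.
Rotations for period 1250: 86250 / 1250 = 69.

69 rotations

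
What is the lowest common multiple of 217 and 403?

217 = 7 × 31
403 = 13 × 31
LCM(217, 403) = 7 × 13 × 31 = 2821.

2821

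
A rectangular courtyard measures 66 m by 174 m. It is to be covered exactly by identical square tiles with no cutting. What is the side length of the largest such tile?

By the Euclidean algorithm:
174 = 2 × 66 + 42
66 = 1 × 42 + 24
42 = 1 × 24 + 18
24 = 1 × 18 + 6
18 = 3 × 6 + 0
gcd(66, 174) = 6.

6 m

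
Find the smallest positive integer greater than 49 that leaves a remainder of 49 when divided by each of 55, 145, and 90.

28759

N − 49 must be a common multiple of 55, 145, and 90.
55 = 5 × 11
145 = 5 × 29
90 = 2 × 3^2 × 5
LCM(55, 145, 90) = 2 × 3^2 × 5 × 11 × 29 = 28710.
Smallest N > 49 is LCM + 49 = 28710 + 49 = 28759.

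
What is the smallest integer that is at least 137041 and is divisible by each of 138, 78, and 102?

152490

The integer must be a common multiple of 138, 78, and 102, so a multiple of their LCM.
138 = 2 × 3 × 23
78 = 2 × 3 × 13
102 = 2 × 3 × 17
LCM(138, 78, 102) = 2 × 3 × 13 × 17 × 23 = 30498.
Smallest multiple of 30498 that is ≥ 137041: ⌈137041/30498⌉ × 30498 = 5 × 30498 = 152490.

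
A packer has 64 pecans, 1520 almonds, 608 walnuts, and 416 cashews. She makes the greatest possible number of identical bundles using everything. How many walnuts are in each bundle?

38

Number of bundles = gcd(64, 1520, 608, 416).
64 = 2^6
1520 = 2^4 × 5 × 19
608 = 2^5 × 19
416 = 2^5 × 13
gcd(64, 1520, 608, 416) = 2^4 = 16.
walnuts per bundle = 608 / 16 = 38.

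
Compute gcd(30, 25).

30 = 2 × 3 × 5
25 = 5^2
gcd(30, 25) = 5.

5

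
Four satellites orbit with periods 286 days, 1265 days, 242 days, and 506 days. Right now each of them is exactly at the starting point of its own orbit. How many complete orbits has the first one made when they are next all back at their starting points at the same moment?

All finish a whole number of cycles simultaneously at t = LCM of the periods.
286 = 2 × 11 × 13
1265 = 5 × 11 × 23
242 = 2 × 11^2
506 = 2 × 11 × 23
LCM(286, 1265, 242, 506) = 2 × 5 × 11^2 × 13 × 23 = 361790.
Orbits for period 286: 361790 / 286 = 1265.

1265 orbits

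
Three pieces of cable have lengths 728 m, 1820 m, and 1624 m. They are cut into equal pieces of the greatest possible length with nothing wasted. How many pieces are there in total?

Piece length = gcd(728, 1820, 1624).
728 = 2^3 × 7 × 13
1820 = 2^2 × 5 × 7 × 13
1624 = 2^3 × 7 × 29
gcd(728, 1820, 1624) = 2^2 × 7 = 28.
Total pieces = 728/28 + 1820/28 + 1624/28 = 26 + 65 + 58 = 149.

149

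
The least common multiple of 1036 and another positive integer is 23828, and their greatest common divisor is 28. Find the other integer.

gcd × lcm = product of the two integers, so the other integer is (28 × 23828) / 1036 = 644.

644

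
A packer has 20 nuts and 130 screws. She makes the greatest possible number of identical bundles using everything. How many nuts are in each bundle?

2

Number of bundles = gcd(20, 130).
20 = 2^2 × 5
130 = 2 × 5 × 13
gcd(20, 130) = 2 × 5 = 10.
nuts per bundle = 20 / 10 = 2.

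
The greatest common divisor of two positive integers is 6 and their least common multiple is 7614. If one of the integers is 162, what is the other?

282

For two integers, gcd × lcm = product, so the other is (6 × 7614) / 162 = 45684 / 162 = 282.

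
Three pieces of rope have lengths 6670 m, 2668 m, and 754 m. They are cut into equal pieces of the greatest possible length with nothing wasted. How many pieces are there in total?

174

Piece length = gcd(6670, 2668, 754).
6670 = 2 × 5 × 23 × 29
2668 = 2^2 × 23 × 29
754 = 2 × 13 × 29
gcd(6670, 2668, 754) = 2 × 29 = 58.
Total pieces = 6670/58 + 2668/58 + 754/58 = 115 + 46 + 13 = 174.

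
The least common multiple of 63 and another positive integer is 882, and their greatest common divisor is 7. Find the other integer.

98

gcd × lcm = product of the two integers, so the other integer is (7 × 882) / 63 = 98.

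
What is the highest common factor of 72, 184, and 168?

8

72 = 2^3 × 3^2
184 = 2^3 × 23
168 = 2^3 × 3 × 7
gcd(72, 184, 168) = 2^3 = 8.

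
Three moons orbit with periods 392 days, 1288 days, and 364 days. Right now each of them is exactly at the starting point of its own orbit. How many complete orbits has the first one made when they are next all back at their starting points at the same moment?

The first common completion time is the LCM of the periods.
392 = 2^3 × 7^2
1288 = 2^3 × 7 × 23
364 = 2^2 × 7 × 13
LCM(392, 1288, 364) = 2^3 × 7^2 × 13 × 23 = 117208.
Orbits for period 392: 117208 / 392 = 299.

299 orbits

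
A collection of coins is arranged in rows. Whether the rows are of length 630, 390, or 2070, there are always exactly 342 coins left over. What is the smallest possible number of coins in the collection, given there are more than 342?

N − 342 must be a common multiple of 630, 390, and 2070.
630 = 2 × 3^2 × 5 × 7
390 = 2 × 3 × 5 × 13
2070 = 2 × 3^2 × 5 × 23
LCM(630, 390, 2070) = 2 × 3^2 × 5 × 7 × 13 × 23 = 188370.
Smallest N > 342 is LCM + 342 = 188370 + 342 = 188712.

188712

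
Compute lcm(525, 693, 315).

17325

525 = 3 × 5^2 × 7
693 = 3^2 × 7 × 11
315 = 3^2 × 5 × 7
LCM(525, 693, 315) = 3^2 × 5^2 × 7 × 11 = 17325.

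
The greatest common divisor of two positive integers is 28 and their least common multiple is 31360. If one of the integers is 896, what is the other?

For two integers, gcd × lcm = product, so the other is (28 × 31360) / 896 = 878080 / 896 = 980.

980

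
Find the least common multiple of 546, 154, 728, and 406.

696696

546 = 2 × 3 × 7 × 13
154 = 2 × 7 × 11
728 = 2^3 × 7 × 13
406 = 2 × 7 × 29
LCM(546, 154, 728, 406) = 2^3 × 3 × 7 × 11 × 13 × 29 = 696696.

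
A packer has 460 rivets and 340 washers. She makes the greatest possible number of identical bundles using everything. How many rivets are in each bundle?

23

Number of bundles = gcd(460, 340).
460 = 2^2 × 5 × 23
340 = 2^2 × 5 × 17
gcd(460, 340) = 2^2 × 5 = 20.
rivets per bundle = 460 / 20 = 23.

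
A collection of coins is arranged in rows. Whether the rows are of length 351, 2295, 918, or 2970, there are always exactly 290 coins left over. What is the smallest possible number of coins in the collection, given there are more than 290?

N − 290 must be a common multiple of 351, 2295, 918, and 2970.
351 = 3^3 × 13
2295 = 3^3 × 5 × 17
918 = 2 × 3^3 × 17
2970 = 2 × 3^3 × 5 × 11
LCM(351, 2295, 918, 2970) = 2 × 3^3 × 5 × 11 × 13 × 17 = 656370.
Smallest N > 290 is LCM + 290 = 656370 + 290 = 656660.

656660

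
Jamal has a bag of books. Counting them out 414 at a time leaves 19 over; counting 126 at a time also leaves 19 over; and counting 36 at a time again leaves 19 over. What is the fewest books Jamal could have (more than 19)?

N − 19 must be a common multiple of 414, 126, and 36.
414 = 2 × 3^2 × 23
126 = 2 × 3^2 × 7
36 = 2^2 × 3^2
LCM(414, 126, 36) = 2^2 × 3^2 × 7 × 23 = 5796.
Smallest N > 19 is LCM + 19 = 5796 + 19 = 5815.

5815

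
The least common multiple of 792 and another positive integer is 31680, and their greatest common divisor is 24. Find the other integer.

gcd × lcm = product of the two integers, so the other integer is (24 × 31680) / 792 = 960.

960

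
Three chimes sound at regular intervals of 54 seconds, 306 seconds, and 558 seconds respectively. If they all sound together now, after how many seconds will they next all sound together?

28458 seconds

The first simultaneous occurrence is after LCM of the individual periods.
54 = 2 × 3^3
306 = 2 × 3^2 × 17
558 = 2 × 3^2 × 31
LCM(54, 306, 558) = 2 × 3^3 × 17 × 31 = 28458.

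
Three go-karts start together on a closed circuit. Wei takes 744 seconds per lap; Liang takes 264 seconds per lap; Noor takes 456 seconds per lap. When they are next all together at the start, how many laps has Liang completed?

They are all back at their starting positions together after one LCM of the periods.
744 = 2^3 × 3 × 31
264 = 2^3 × 3 × 11
456 = 2^3 × 3 × 19
LCM(744, 264, 456) = 2^3 × 3 × 11 × 19 × 31 = 155496.
Laps for period 264: 155496 / 264 = 589.

589 laps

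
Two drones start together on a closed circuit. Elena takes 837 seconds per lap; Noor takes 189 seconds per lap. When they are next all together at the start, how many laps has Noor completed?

The first common completion time is the LCM of the periods.
837 = 3^3 × 31
189 = 3^3 × 7
LCM(837, 189) = 3^3 × 7 × 31 = 5859.
Laps for period 189: 5859 / 189 = 31.

31 laps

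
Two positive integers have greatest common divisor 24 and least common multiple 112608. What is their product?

2702592

For any two positive integers, gcd × lcm = product = 24 × 112608 = 2702592.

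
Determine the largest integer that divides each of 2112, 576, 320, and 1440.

32

2112 = 2^6 × 3 × 11
576 = 2^6 × 3^2
320 = 2^6 × 5
1440 = 2^5 × 3^2 × 5
gcd(2112, 576, 320, 1440) = 2^5 = 32.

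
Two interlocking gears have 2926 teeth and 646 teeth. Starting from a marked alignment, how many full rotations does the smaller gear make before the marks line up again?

They are all back at their starting positions together after one LCM of the periods.
2926 = 2 × 7 × 11 × 19
646 = 2 × 17 × 19
LCM(2926, 646) = 2 × 7 × 11 × 17 × 19 = 49742.
Rotations for period 646: 49742 / 646 = 77.

77 rotations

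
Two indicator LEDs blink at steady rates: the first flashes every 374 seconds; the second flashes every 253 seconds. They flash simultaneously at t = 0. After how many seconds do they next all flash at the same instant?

They coincide at every common multiple of the periods; the first is the LCM.
374 = 2 × 11 × 17
253 = 11 × 23
LCM(374, 253) = 2 × 11 × 17 × 23 = 8602.

8602 seconds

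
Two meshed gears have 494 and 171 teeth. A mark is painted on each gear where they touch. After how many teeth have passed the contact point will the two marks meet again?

They coincide at every common multiple of the periods; the first is the LCM.
494 = 2 × 13 × 19
171 = 3^2 × 19
LCM(494, 171) = 2 × 3^2 × 13 × 19 = 4446.

4446 teeth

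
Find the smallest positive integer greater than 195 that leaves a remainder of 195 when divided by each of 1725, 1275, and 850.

N − 195 must be a common multiple of 1725, 1275, and 850.
1725 = 3 × 5^2 × 23
1275 = 3 × 5^2 × 17
850 = 2 × 5^2 × 17
LCM(1725, 1275, 850) = 2 × 3 × 5^2 × 17 × 23 = 58650.
Smallest N > 195 is LCM + 195 = 58650 + 195 = 58845.

58845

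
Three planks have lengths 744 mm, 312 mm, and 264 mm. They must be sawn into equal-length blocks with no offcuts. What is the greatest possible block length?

This is the greatest common divisor of 744, 312, and 264.
744 = 2^3 × 3 × 31
312 = 2^3 × 3 × 13
264 = 2^3 × 3 × 11
gcd(744, 312, 264) = 2^3 × 3 = 24.

24 mm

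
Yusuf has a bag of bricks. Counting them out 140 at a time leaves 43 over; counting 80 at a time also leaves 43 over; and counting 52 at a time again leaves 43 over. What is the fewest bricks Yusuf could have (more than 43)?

N − 43 must be a common multiple of 140, 80, and 52.
140 = 2^2 × 5 × 7
80 = 2^4 × 5
52 = 2^2 × 13
LCM(140, 80, 52) = 2^4 × 5 × 7 × 13 = 7280.
Smallest N > 43 is LCM + 43 = 7280 + 43 = 7323.

7323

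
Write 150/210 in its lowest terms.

150 = 2 × 3 × 5^2
210 = 2 × 3 × 5 × 7
gcd(150, 210) = 2 × 3 × 5 = 30.
Divide numerator and denominator by 30: 150/210 = 5/7.

5/7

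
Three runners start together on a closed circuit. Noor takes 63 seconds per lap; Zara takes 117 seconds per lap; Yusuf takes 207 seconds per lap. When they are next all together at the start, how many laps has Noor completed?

299 laps

The first common completion time is the LCM of the periods.
63 = 3^2 × 7
117 = 3^2 × 13
207 = 3^2 × 23
LCM(63, 117, 207) = 3^2 × 7 × 13 × 23 = 18837.
Laps for period 63: 18837 / 63 = 299.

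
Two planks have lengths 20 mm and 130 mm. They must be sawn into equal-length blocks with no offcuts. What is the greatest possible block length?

10 mm

This is the greatest common divisor of 20 and 130.
20 = 2^2 × 5
130 = 2 × 5 × 13
gcd(20, 130) = 2 × 5 = 10.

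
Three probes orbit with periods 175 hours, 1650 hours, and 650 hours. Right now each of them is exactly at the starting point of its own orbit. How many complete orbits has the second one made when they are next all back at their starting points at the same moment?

91 orbits

All finish a whole number of cycles simultaneously at t = LCM of the periods.
175 = 5^2 × 7
1650 = 2 × 3 × 5^2 × 11
650 = 2 × 5^2 × 13
LCM(175, 1650, 650) = 2 × 3 × 5^2 × 7 × 11 × 13 = 150150.
Orbits for period 1650: 150150 / 1650 = 91.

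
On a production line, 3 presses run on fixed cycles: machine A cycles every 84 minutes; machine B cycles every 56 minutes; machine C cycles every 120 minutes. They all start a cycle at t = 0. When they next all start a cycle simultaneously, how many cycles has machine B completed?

15 cycles

The first common completion time is the LCM of the periods.
84 = 2^2 × 3 × 7
56 = 2^3 × 7
120 = 2^3 × 3 × 5
LCM(84, 56, 120) = 2^3 × 3 × 5 × 7 = 840.
Cycles for period 56: 840 / 56 = 15.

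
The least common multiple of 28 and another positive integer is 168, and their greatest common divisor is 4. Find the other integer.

24

gcd × lcm = product of the two integers, so the other integer is (4 × 168) / 28 = 24.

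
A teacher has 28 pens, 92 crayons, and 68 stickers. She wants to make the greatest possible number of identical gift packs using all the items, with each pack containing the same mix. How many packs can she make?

The pack count must divide each quantity, so the greatest is gcd(28, 92, 68).
28 = 2^2 × 7
92 = 2^2 × 23
68 = 2^2 × 17
gcd(28, 92, 68) = 2^2 = 4.

4 packs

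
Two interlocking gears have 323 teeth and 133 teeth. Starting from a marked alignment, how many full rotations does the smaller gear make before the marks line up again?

17 rotations

All finish a whole number of cycles simultaneously at t = LCM of the periods.
323 = 17 × 19
133 = 7 × 19
LCM(323, 133) = 7 × 17 × 19 = 2261.
Rotations for period 133: 2261 / 133 = 17.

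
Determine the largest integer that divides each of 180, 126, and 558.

18

180 = 2^2 × 3^2 × 5
126 = 2 × 3^2 × 7
558 = 2 × 3^2 × 31
gcd(180, 126, 558) = 2 × 3^2 = 18.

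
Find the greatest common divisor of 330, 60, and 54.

6

330 = 2 × 3 × 5 × 11
60 = 2^2 × 3 × 5
54 = 2 × 3^3
gcd(330, 60, 54) = 2 × 3 = 6.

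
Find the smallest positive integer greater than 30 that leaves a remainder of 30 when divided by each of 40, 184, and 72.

8310

N − 30 must be a common multiple of 40, 184, and 72.
40 = 2^3 × 5
184 = 2^3 × 23
72 = 2^3 × 3^2
LCM(40, 184, 72) = 2^3 × 3^2 × 5 × 23 = 8280.
Smallest N > 30 is LCM + 30 = 8280 + 30 = 8310.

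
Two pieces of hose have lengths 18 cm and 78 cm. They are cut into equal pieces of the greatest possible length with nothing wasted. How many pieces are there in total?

Piece length = gcd(18, 78).
18 = 2 × 3^2
78 = 2 × 3 × 13
gcd(18, 78) = 2 × 3 = 6.
Total pieces = 18/6 + 78/6 = 3 + 13 = 16.

16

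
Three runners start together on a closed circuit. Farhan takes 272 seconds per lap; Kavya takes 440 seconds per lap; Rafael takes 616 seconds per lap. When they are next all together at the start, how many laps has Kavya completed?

238 laps

They are all back at their starting positions together after one LCM of the periods.
272 = 2^4 × 17
440 = 2^3 × 5 × 11
616 = 2^3 × 7 × 11
LCM(272, 440, 616) = 2^4 × 5 × 7 × 11 × 17 = 104720.
Laps for period 440: 104720 / 440 = 238.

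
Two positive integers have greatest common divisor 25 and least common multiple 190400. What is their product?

4760000

For any two positive integers, gcd × lcm = product = 25 × 190400 = 4760000.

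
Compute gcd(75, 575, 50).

75 = 3 × 5^2
575 = 5^2 × 23
50 = 2 × 5^2
gcd(75, 575, 50) = 5^2 = 25.

25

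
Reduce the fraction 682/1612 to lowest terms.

11/26

682 = 2 × 11 × 31
1612 = 2^2 × 13 × 31
gcd(682, 1612) = 2 × 31 = 62.
Divide numerator and denominator by 62: 682/1612 = 11/26.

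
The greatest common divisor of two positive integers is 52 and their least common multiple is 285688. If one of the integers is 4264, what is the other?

3484

For two integers, gcd × lcm = product, so the other is (52 × 285688) / 4264 = 14855776 / 4264 = 3484.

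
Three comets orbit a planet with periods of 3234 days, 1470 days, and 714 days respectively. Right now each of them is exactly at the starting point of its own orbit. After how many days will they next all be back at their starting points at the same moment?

274890 days

We need the least common multiple of the intervals.
3234 = 2 × 3 × 7^2 × 11
1470 = 2 × 3 × 5 × 7^2
714 = 2 × 3 × 7 × 17
LCM(3234, 1470, 714) = 2 × 3 × 5 × 7^2 × 11 × 17 = 274890.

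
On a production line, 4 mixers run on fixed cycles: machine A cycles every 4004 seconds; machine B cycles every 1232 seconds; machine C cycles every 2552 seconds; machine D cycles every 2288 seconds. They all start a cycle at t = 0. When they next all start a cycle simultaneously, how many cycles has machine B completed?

The first common completion time is the LCM of the periods.
4004 = 2^2 × 7 × 11 × 13
1232 = 2^4 × 7 × 11
2552 = 2^3 × 11 × 29
2288 = 2^4 × 11 × 13
LCM(4004, 1232, 2552, 2288) = 2^4 × 7 × 11 × 13 × 29 = 464464.
Cycles for period 1232: 464464 / 1232 = 377.

377 cycles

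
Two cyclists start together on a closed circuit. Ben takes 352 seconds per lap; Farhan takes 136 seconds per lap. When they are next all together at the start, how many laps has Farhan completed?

All finish a whole number of cycles simultaneously at t = LCM of the periods.
352 = 2^5 × 11
136 = 2^3 × 17
LCM(352, 136) = 2^5 × 11 × 17 = 5984.
Laps for period 136: 5984 / 136 = 44.

44 laps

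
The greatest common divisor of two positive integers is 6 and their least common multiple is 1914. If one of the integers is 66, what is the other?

174

For two integers, gcd × lcm = product, so the other is (6 × 1914) / 66 = 11484 / 66 = 174.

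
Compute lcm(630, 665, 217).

371070

630 = 2 × 3^2 × 5 × 7
665 = 5 × 7 × 19
217 = 7 × 31
LCM(630, 665, 217) = 2 × 3^2 × 5 × 7 × 19 × 31 = 371070.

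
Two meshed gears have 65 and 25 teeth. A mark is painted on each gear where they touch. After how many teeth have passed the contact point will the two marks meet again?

325 teeth

The first simultaneous occurrence is after LCM of the individual periods.
65 = 5 × 13
25 = 5^2
LCM(65, 25) = 5^2 × 13 = 325.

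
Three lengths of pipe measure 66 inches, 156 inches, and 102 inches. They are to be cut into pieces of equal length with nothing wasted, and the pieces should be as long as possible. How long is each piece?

6 inches

Each piece length must divide every original length, so the longest possible is gcd(66, 156, 102).
66 = 2 × 3 × 11
156 = 2^2 × 3 × 13
102 = 2 × 3 × 17
gcd(66, 156, 102) = 2 × 3 = 6.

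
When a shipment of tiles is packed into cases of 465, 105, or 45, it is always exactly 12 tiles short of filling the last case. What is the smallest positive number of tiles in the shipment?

9753

Being 12 short of a full case of size k means N ≡ −12 (mod k), i.e. N + 12 is a multiple of each size.
465 = 3 × 5 × 31
105 = 3 × 5 × 7
45 = 3^2 × 5
LCM(465, 105, 45) = 3^2 × 5 × 7 × 31 = 9765.
Smallest positive N is 9765 − 12 = 9753.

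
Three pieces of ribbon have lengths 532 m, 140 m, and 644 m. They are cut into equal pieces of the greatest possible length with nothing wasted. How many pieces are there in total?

47

Piece length = gcd(532, 140, 644).
532 = 2^2 × 7 × 19
140 = 2^2 × 5 × 7
644 = 2^2 × 7 × 23
gcd(532, 140, 644) = 2^2 × 7 = 28.
Total pieces = 532/28 + 140/28 + 644/28 = 19 + 5 + 23 = 47.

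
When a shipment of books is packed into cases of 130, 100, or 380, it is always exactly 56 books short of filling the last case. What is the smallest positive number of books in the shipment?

24644

Being 56 short of a full case of size k means N ≡ −56 (mod k), i.e. N + 56 is a multiple of each size.
130 = 2 × 5 × 13
100 = 2^2 × 5^2
380 = 2^2 × 5 × 19
LCM(130, 100, 380) = 2^2 × 5^2 × 13 × 19 = 24700.
Smallest positive N is 24700 − 56 = 24644.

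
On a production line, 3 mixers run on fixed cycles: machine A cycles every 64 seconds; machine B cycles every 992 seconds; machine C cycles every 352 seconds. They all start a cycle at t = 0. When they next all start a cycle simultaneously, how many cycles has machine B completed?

22 cycles

They are all back at their starting positions together after one LCM of the periods.
64 = 2^6
992 = 2^5 × 31
352 = 2^5 × 11
LCM(64, 992, 352) = 2^6 × 11 × 31 = 21824.
Cycles for period 992: 21824 / 992 = 22.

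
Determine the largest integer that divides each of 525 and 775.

25

525 = 3 × 5^2 × 7
775 = 5^2 × 31
gcd(525, 775) = 5^2 = 25.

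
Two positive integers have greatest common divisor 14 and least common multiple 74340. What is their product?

For any two positive integers, gcd × lcm = product = 14 × 74340 = 1040760.

1040760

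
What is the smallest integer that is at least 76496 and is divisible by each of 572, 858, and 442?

87516

The integer must be a common multiple of 572, 858, and 442, so a multiple of their LCM.
572 = 2^2 × 11 × 13
858 = 2 × 3 × 11 × 13
442 = 2 × 13 × 17
LCM(572, 858, 442) = 2^2 × 3 × 11 × 13 × 17 = 29172.
Smallest multiple of 29172 that is ≥ 76496: ⌈76496/29172⌉ × 29172 = 3 × 29172 = 87516.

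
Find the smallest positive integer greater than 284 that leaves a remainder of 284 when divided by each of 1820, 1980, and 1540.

N − 284 must be a common multiple of 1820, 1980, and 1540.
1820 = 2^2 × 5 × 7 × 13
1980 = 2^2 × 3^2 × 5 × 11
1540 = 2^2 × 5 × 7 × 11
LCM(1820, 1980, 1540) = 2^2 × 3^2 × 5 × 7 × 11 × 13 = 180180.
Smallest N > 284 is LCM + 284 = 180180 + 284 = 180464.

180464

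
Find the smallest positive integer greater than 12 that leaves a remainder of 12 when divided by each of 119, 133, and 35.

N − 12 must be a common multiple of 119, 133, and 35.
119 = 7 × 17
133 = 7 × 19
35 = 5 × 7
LCM(119, 133, 35) = 5 × 7 × 17 × 19 = 11305.
Smallest N > 12 is LCM + 12 = 11305 + 12 = 11317.

11317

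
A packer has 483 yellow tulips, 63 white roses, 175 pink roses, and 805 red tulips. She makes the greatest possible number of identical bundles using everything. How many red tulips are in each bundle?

Number of bundles = gcd(483, 63, 175, 805).
483 = 3 × 7 × 23
63 = 3^2 × 7
175 = 5^2 × 7
805 = 5 × 7 × 23
gcd(483, 63, 175, 805) = 7.
red tulips per bundle = 805 / 7 = 115.

115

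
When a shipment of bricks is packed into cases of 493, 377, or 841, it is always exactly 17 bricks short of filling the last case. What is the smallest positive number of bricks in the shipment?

Being 17 short of a full case of size k means N ≡ −17 (mod k), i.e. N + 17 is a multiple of each size.
493 = 17 × 29
377 = 13 × 29
841 = 29^2
LCM(493, 377, 841) = 13 × 17 × 29^2 = 185861.
Smallest positive N is 185861 − 17 = 185844.

185844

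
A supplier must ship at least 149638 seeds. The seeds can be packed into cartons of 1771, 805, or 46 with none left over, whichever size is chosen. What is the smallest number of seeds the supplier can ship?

The number of seeds must be a common multiple of 1771, 805, and 46, so a multiple of their LCM.
1771 = 7 × 11 × 23
805 = 5 × 7 × 23
46 = 2 × 23
LCM(1771, 805, 46) = 2 × 5 × 7 × 11 × 23 = 17710.
Smallest multiple of 17710 that is ≥ 149638: ⌈149638/17710⌉ × 17710 = 9 × 17710 = 159390.

159390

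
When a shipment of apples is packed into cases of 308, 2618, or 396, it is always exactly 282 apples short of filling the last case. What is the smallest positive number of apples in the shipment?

46842

Being 282 short of a full case of size k means N ≡ −282 (mod k), i.e. N + 282 is a multiple of each size.
308 = 2^2 × 7 × 11
2618 = 2 × 7 × 11 × 17
396 = 2^2 × 3^2 × 11
LCM(308, 2618, 396) = 2^2 × 3^2 × 7 × 11 × 17 = 47124.
Smallest positive N is 47124 − 282 = 46842.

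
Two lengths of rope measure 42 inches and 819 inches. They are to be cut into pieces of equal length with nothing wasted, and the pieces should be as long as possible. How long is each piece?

21 inches

The greatest length dividing all of 42 and 819 is their gcd.
42 = 2 × 3 × 7
819 = 3^2 × 7 × 13
gcd(42, 819) = 3 × 7 = 21.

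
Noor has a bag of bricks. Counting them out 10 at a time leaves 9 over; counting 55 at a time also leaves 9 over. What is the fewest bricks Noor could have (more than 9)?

119

N − 9 must be a common multiple of 10 and 55.
10 = 2 × 5
55 = 5 × 11
LCM(10, 55) = 2 × 5 × 11 = 110.
Smallest N > 9 is LCM + 9 = 110 + 9 = 119.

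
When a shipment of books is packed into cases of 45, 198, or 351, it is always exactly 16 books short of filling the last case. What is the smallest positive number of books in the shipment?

Being 16 short of a full case of size k means N ≡ −16 (mod k), i.e. N + 16 is a multiple of each size.
45 = 3^2 × 5
198 = 2 × 3^2 × 11
351 = 3^3 × 13
LCM(45, 198, 351) = 2 × 3^3 × 5 × 11 × 13 = 38610.
Smallest positive N is 38610 − 16 = 38594.

38594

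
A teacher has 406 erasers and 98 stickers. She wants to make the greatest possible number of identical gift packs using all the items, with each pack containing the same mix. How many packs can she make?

The pack count must divide each quantity, so the greatest is gcd(406, 98).
406 = 2 × 7 × 29
98 = 2 × 7^2
gcd(406, 98) = 2 × 7 = 14.

14 packs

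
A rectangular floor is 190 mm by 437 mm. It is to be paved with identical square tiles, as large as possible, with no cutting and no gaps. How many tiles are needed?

230

Tile side = gcd(190, 437).
190 = 2 × 5 × 19
437 = 19 × 23
gcd(190, 437) = 19.
Tiles: (190/19) × (437/19) = 10 × 23 = 230.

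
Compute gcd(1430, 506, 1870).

22

1430 = 2 × 5 × 11 × 13
506 = 2 × 11 × 23
1870 = 2 × 5 × 11 × 17
gcd(1430, 506, 1870) = 2 × 11 = 22.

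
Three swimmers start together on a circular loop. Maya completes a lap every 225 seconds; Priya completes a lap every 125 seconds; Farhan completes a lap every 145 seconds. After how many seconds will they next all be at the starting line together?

32625 seconds

We need the least common multiple of the intervals.
225 = 3^2 × 5^2
125 = 5^3
145 = 5 × 29
LCM(225, 125, 145) = 3^2 × 5^3 × 29 = 32625.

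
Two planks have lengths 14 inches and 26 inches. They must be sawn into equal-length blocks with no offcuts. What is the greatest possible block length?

By the Euclidean algorithm:
26 = 1 × 14 + 12
14 = 1 × 12 + 2
12 = 6 × 2 + 0
gcd(14, 26) = 2.

2 inches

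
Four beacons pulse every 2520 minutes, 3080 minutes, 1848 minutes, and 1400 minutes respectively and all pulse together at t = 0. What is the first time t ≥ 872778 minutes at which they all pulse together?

970200 minutes

Joint pulses occur at multiples of LCM(2520, 3080, 1848, 1400).
2520 = 2^3 × 3^2 × 5 × 7
3080 = 2^3 × 5 × 7 × 11
1848 = 2^3 × 3 × 7 × 11
1400 = 2^3 × 5^2 × 7
LCM(2520, 3080, 1848, 1400) = 2^3 × 3^2 × 5^2 × 7 × 11 = 138600.
Smallest multiple of 138600 that is ≥ 872778: ⌈872778/138600⌉ × 138600 = 7 × 138600 = 970200.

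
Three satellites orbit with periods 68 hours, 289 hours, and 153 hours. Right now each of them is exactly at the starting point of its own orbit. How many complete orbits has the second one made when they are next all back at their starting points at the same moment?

All finish a whole number of cycles simultaneously at t = LCM of the periods.
68 = 2^2 × 17
289 = 17^2
153 = 3^2 × 17
LCM(68, 289, 153) = 2^2 × 3^2 × 17^2 = 10404.
Orbits for period 289: 10404 / 289 = 36.

36 orbits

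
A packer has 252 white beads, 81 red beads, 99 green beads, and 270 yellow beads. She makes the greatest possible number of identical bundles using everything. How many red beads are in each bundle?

9

Number of bundles = gcd(252, 81, 99, 270).
252 = 2^2 × 3^2 × 7
81 = 3^4
99 = 3^2 × 11
270 = 2 × 3^3 × 5
gcd(252, 81, 99, 270) = 3^2 = 9.
red beads per bundle = 81 / 9 = 9.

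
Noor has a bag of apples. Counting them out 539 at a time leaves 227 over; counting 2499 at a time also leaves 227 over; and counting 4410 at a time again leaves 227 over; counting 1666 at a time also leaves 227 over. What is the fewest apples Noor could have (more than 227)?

824897

N − 227 must be a common multiple of 539, 2499, 4410, and 1666.
539 = 7^2 × 11
2499 = 3 × 7^2 × 17
4410 = 2 × 3^2 × 5 × 7^2
1666 = 2 × 7^2 × 17
LCM(539, 2499, 4410, 1666) = 2 × 3^2 × 5 × 7^2 × 11 × 17 = 824670.
Smallest N > 227 is LCM + 227 = 824670 + 227 = 824897.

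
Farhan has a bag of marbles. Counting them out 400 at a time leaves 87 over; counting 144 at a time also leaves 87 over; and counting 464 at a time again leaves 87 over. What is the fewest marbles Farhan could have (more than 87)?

N − 87 must be a common multiple of 400, 144, and 464.
400 = 2^4 × 5^2
144 = 2^4 × 3^2
464 = 2^4 × 29
LCM(400, 144, 464) = 2^4 × 3^2 × 5^2 × 29 = 104400.
Smallest N > 87 is LCM + 87 = 104400 + 87 = 104487.

104487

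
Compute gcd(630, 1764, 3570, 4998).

42

630 = 2 × 3^2 × 5 × 7
1764 = 2^2 × 3^2 × 7^2
3570 = 2 × 3 × 5 × 7 × 17
4998 = 2 × 3 × 7^2 × 17
gcd(630, 1764, 3570, 4998) = 2 × 3 × 7 = 42.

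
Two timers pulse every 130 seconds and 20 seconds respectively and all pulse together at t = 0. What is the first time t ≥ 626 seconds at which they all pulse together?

780 seconds

Joint pulses occur at multiples of LCM(130, 20).
130 = 2 × 5 × 13
20 = 2^2 × 5
LCM(130, 20) = 2^2 × 5 × 13 = 260.
Smallest multiple of 260 that is ≥ 626: ⌈626/260⌉ × 260 = 3 × 260 = 780.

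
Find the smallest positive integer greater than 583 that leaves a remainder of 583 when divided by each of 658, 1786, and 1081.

288129

N − 583 must be a common multiple of 658, 1786, and 1081.
658 = 2 × 7 × 47
1786 = 2 × 19 × 47
1081 = 23 × 47
LCM(658, 1786, 1081) = 2 × 7 × 19 × 23 × 47 = 287546.
Smallest N > 583 is LCM + 583 = 287546 + 583 = 288129.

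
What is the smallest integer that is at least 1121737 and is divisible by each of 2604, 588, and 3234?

The integer must be a common multiple of 2604, 588, and 3234, so a multiple of their LCM.
2604 = 2^2 × 3 × 7 × 31
588 = 2^2 × 3 × 7^2
3234 = 2 × 3 × 7^2 × 11
LCM(2604, 588, 3234) = 2^2 × 3 × 7^2 × 11 × 31 = 200508.
Smallest multiple of 200508 that is ≥ 1121737: ⌈1121737/200508⌉ × 200508 = 6 × 200508 = 1203048.

1203048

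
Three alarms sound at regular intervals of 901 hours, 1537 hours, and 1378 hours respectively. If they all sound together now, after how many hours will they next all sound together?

We need the least common multiple of the intervals.
901 = 17 × 53
1537 = 29 × 53
1378 = 2 × 13 × 53
LCM(901, 1537, 1378) = 2 × 13 × 17 × 29 × 53 = 679354.

679354 hours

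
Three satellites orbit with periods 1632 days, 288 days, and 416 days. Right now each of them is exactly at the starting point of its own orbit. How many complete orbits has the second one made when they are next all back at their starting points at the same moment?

The first common completion time is the LCM of the periods.
1632 = 2^5 × 3 × 17
288 = 2^5 × 3^2
416 = 2^5 × 13
LCM(1632, 288, 416) = 2^5 × 3^2 × 13 × 17 = 63648.
Orbits for period 288: 63648 / 288 = 221.

221 orbits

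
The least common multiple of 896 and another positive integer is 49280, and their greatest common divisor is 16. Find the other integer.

880

gcd × lcm = product of the two integers, so the other integer is (16 × 49280) / 896 = 880.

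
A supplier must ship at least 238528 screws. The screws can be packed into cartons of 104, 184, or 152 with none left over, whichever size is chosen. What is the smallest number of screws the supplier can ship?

The number of screws must be a common multiple of 104, 184, and 152, so a multiple of their LCM.
104 = 2^3 × 13
184 = 2^3 × 23
152 = 2^3 × 19
LCM(104, 184, 152) = 2^3 × 13 × 19 × 23 = 45448.
Smallest multiple of 45448 that is ≥ 238528: ⌈238528/45448⌉ × 45448 = 6 × 45448 = 272688.

272688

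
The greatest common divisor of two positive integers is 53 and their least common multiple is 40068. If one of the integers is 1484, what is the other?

1431

For two integers, gcd × lcm = product, so the other is (53 × 40068) / 1484 = 2123604 / 1484 = 1431.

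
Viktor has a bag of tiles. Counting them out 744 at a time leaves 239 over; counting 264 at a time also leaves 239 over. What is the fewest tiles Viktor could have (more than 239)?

N − 239 must be a common multiple of 744 and 264.
744 = 2^3 × 3 × 31
264 = 2^3 × 3 × 11
LCM(744, 264) = 2^3 × 3 × 11 × 31 = 8184.
Smallest N > 239 is LCM + 239 = 8184 + 239 = 8423.

8423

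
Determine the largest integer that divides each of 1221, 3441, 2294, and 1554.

37

1221 = 3 × 11 × 37
3441 = 3 × 31 × 37
2294 = 2 × 31 × 37
1554 = 2 × 3 × 7 × 37
gcd(1221, 3441, 2294, 1554) = 37.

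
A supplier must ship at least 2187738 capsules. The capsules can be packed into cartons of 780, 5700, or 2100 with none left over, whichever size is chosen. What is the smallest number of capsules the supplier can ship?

2593500

The number of capsules must be a common multiple of 780, 5700, and 2100, so a multiple of their LCM.
780 = 2^2 × 3 × 5 × 13
5700 = 2^2 × 3 × 5^2 × 19
2100 = 2^2 × 3 × 5^2 × 7
LCM(780, 5700, 2100) = 2^2 × 3 × 5^2 × 7 × 13 × 19 = 518700.
Smallest multiple of 518700 that is ≥ 2187738: ⌈2187738/518700⌉ × 518700 = 5 × 518700 = 2593500.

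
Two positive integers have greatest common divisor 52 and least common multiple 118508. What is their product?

For any two positive integers, gcd × lcm = product = 52 × 118508 = 6162416.

6162416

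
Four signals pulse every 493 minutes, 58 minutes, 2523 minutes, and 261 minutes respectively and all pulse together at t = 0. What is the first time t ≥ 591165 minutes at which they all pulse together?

Joint pulses occur at multiples of LCM(493, 58, 2523, 261).
493 = 17 × 29
58 = 2 × 29
2523 = 3 × 29^2
261 = 3^2 × 29
LCM(493, 58, 2523, 261) = 2 × 3^2 × 17 × 29^2 = 257346.
Smallest multiple of 257346 that is ≥ 591165: ⌈591165/257346⌉ × 257346 = 3 × 257346 = 772038.

772038 minutes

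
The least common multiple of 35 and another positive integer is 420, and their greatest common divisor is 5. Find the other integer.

60

gcd × lcm = product of the two integers, so the other integer is (5 × 420) / 35 = 60.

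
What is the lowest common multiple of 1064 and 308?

11704

1064 = 2^3 × 7 × 19
308 = 2^2 × 7 × 11
LCM(1064, 308) = 2^3 × 7 × 11 × 19 = 11704.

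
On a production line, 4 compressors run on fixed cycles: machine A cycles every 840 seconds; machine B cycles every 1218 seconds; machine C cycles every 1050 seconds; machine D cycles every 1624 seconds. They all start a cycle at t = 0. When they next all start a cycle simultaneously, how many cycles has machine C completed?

They are all back at their starting positions together after one LCM of the periods.
840 = 2^3 × 3 × 5 × 7
1218 = 2 × 3 × 7 × 29
1050 = 2 × 3 × 5^2 × 7
1624 = 2^3 × 7 × 29
LCM(840, 1218, 1050, 1624) = 2^3 × 3 × 5^2 × 7 × 29 = 121800.
Cycles for period 1050: 121800 / 1050 = 116.

116 cycles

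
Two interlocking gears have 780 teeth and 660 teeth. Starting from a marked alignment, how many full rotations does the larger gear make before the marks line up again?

They are all back at their starting positions together after one LCM of the periods.
780 = 2^2 × 3 × 5 × 13
660 = 2^2 × 3 × 5 × 11
LCM(780, 660) = 2^2 × 3 × 5 × 11 × 13 = 8580.
Rotations for period 780: 8580 / 780 = 11.

11 rotations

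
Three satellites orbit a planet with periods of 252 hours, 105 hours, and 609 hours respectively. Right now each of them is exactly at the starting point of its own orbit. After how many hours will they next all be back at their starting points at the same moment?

The first simultaneous occurrence is after LCM of the individual periods.
252 = 2^2 × 3^2 × 7
105 = 3 × 5 × 7
609 = 3 × 7 × 29
LCM(252, 105, 609) = 2^2 × 3^2 × 5 × 7 × 29 = 36540.

36540 hours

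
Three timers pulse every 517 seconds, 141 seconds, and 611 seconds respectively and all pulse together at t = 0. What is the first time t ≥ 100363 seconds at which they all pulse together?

Joint pulses occur at multiples of LCM(517, 141, 611).
517 = 11 × 47
141 = 3 × 47
611 = 13 × 47
LCM(517, 141, 611) = 3 × 11 × 13 × 47 = 20163.
Smallest multiple of 20163 that is ≥ 100363: ⌈100363/20163⌉ × 20163 = 5 × 20163 = 100815.

100815 seconds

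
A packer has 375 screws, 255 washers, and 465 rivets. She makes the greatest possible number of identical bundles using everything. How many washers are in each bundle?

17

Number of bundles = gcd(375, 255, 465).
375 = 3 × 5^3
255 = 3 × 5 × 17
465 = 3 × 5 × 31
gcd(375, 255, 465) = 3 × 5 = 15.
washers per bundle = 255 / 15 = 17.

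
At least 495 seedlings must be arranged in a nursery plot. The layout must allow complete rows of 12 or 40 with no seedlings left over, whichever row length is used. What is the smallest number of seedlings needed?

600

The number of seedlings must be a common multiple of 12 and 40, so a multiple of their LCM.
12 = 2^2 × 3
40 = 2^3 × 5
LCM(12, 40) = 2^3 × 3 × 5 = 120.
Smallest multiple of 120 that is ≥ 495: ⌈495/120⌉ × 120 = 5 × 120 = 600.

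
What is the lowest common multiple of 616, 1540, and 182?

40040

616 = 2^3 × 7 × 11
1540 = 2^2 × 5 × 7 × 11
182 = 2 × 7 × 13
LCM(616, 1540, 182) = 2^3 × 5 × 7 × 11 × 13 = 40040.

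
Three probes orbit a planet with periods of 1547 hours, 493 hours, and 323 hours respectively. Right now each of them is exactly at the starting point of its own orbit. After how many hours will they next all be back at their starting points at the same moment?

We need the least common multiple of the intervals.
1547 = 7 × 13 × 17
493 = 17 × 29
323 = 17 × 19
LCM(1547, 493, 323) = 7 × 13 × 17 × 19 × 29 = 852397.

852397 hours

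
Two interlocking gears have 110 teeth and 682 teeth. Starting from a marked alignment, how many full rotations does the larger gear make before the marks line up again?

They are all back at their starting positions together after one LCM of the periods.
110 = 2 × 5 × 11
682 = 2 × 11 × 31
LCM(110, 682) = 2 × 5 × 11 × 31 = 3410.
Rotations for period 682: 3410 / 682 = 5.

5 rotations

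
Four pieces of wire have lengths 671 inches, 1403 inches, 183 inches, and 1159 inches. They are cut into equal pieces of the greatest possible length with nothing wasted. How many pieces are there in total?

56

Piece length = gcd(671, 1403, 183, 1159).
671 = 11 × 61
1403 = 23 × 61
183 = 3 × 61
1159 = 19 × 61
gcd(671, 1403, 183, 1159) = 61.
Total pieces = 671/61 + 1403/61 + 183/61 + 1159/61 = 11 + 23 + 3 + 19 = 56.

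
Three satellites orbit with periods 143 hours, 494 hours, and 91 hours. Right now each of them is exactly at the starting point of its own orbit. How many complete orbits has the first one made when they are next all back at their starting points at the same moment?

They are all back at their starting positions together after one LCM of the periods.
143 = 11 × 13
494 = 2 × 13 × 19
91 = 7 × 13
LCM(143, 494, 91) = 2 × 7 × 11 × 13 × 19 = 38038.
Orbits for period 143: 38038 / 143 = 266.

266 orbits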